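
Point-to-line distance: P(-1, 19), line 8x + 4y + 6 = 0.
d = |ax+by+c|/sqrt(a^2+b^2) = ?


|8*(-1) + 4*19 + 6| = |74| = 74
sqrt(64 + 16) = sqrt(80) = 8.9443
d = 74/sqrt(80) = 8.2735

8.2735


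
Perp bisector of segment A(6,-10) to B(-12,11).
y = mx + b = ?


Midpoint = (-3, 0.5)
Slope of AB = dy/dx = 21/(-18) = -1.1667
Perp slope = -dx/dy = 18/21 = 0.8571
b = My - (perp slope)*Mx = 0.5 + (-18*(-3))/21 = 0.5 + 2.5714 = 3.0714

y = 0.8571x + 3.0714


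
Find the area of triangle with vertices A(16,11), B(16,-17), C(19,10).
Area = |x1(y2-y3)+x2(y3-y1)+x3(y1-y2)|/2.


16*(-17-10) = -432
16*(10-11) = -16
19*(11+ 17) = 532
sum = 84
Area = |84|/2 = 42.0000

42.0000 sq units


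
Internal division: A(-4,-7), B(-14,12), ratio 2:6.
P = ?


Px = (2*(-14) + 6*(-4))/8 = -52/8 = -6.5000
Py = (2*12 + 6*(-7))/8 = -18/8 = -2.2500

P = (-6.5000, -2.2500)


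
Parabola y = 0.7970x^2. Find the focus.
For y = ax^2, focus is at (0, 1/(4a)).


a = 0.7970
4a = 3.1880
focus = (0, 1/3.1880) = (0, 0.3137)

Focus = (0, 0.3137)


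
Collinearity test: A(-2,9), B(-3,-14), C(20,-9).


-2*(-14+ 9) - 3*(-9-9) + 20*(9+ 14)
= 10 + 54 + 460 = 524

No, not collinear (determinant = 524)


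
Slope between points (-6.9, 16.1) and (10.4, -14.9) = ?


dy = -14.9 - 16.1 = -31.0
dx = 10.4 + 6.9 = 17.3
m = -31.0/17.3 = -1.7919

m = -1.7919


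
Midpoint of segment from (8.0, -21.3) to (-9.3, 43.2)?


Mx = (8.0 - 9.3)/2 = -1.3/2 = -0.6500
My = (-21.3 + 43.2)/2 = 21.9/2 = 10.9500

(-0.6500, 10.9500)


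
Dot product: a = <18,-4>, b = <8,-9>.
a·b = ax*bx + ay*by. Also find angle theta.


a·b = 18*8 - 4*(-9) = 144 + 36 = 180
|a| = sqrt(324+16) = 18.4391
|b| = sqrt(64+81) = 12.0416
cos(theta) = 180/(sqrt(340)*sqrt(145)) = 180/sqrt(49300) = 0.810679
theta = arccos(180/sqrt(49300)) = 35.8377 degrees

a·b = 180, theta = 35.8377 deg


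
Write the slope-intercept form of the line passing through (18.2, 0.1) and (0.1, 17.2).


m = (17.1)/(-18.1) = -0.9448
b = y1 - m*x1 = 0.1 - (17.1*18.2)/(-18.1) = 0.1 + 17.1945 = 17.2945

y = -0.9448x + 17.2945


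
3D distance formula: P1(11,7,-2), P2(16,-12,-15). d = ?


dx=5, dy=-19, dz=-13
d = sqrt(25+361+169) = sqrt(555) = 23.5584

23.5584


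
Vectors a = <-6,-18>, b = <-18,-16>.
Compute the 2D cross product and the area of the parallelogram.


cross = -6*(-16) + 18*(-18) = 96 - 324 = -228
Parallelogram area = |-228| = 228

cross = -228, parallelogram area = 228


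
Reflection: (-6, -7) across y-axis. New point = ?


Reflection rule for y-axis: (-x, y)
(-6, -7) -> (6, -7)

(6, -7)


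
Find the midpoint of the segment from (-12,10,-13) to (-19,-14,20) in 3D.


Mx = (-12- 19)/2 = -15.5000
My = (10- 14)/2 = -2.0000
Mz = (-13+20)/2 = 3.5000

M = (-15.5000, -2.0000, 3.5000)


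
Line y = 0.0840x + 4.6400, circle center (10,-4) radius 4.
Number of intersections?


Substitute y = 0.0840x + 4.6400: (x-10)^2 + (0.0840x+4.6400+ 4)^2 = 16
Expand to Ax^2 + Bx + C = 0, where b-k = 8.64
A = 1+m^2 = 1.007056
B = 2(m(b-k) - h) = 2(0.0840*8.64 - 10) = -18.54848
C = h^2 + (b-k)^2 - r^2 = 100 + 74.6496 - 16 = 158.6496
disc = B^2-4AC = 344.0461 - 639.0761 = -295.0300
disc < 0

0 intersection points


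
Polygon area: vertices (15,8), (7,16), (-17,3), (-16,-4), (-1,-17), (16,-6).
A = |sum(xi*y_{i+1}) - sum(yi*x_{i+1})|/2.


sum(xi*y_{i+1}) = 15*16 + 7*3 - 17*(-4) - 16*(-17) - 1*(-6) + 16*8 = 735
sum(yi*x_{i+1}) = 8*7 + 16*(-17) + 3*(-16) - 4*(-1) - 17*16 - 6*15 = -622
Area = |735 + 622|/2 = 1357/2 = 678.5000

678.5000 sq units


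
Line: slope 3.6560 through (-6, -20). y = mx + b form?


y + 20 = 3.6560(x + 6)
y = 3.6560x - 20 - 3.6560*(-6)
y = 3.6560x + 1.9360

y = 3.6560x + 1.9360


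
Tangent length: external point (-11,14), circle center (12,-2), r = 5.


d = sqrt((-11-12)^2 + (14+ 2)^2) = sqrt(529+256) = 28.0179
L = sqrt(785.0000 - 25) = sqrt(760.0000) = 27.5681

27.5681


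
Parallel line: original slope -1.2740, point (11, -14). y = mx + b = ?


Parallel lines have equal slopes.
m2 = -1.2740
b2 = -14 + 1.2740*11 = 0.0140

y = -1.2740x + 0.0140


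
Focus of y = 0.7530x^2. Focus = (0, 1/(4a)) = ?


a = 0.7530
4a = 3.0120
focus = (0, 1/3.0120) = (0, 0.3320)

Focus = (0, 0.3320)


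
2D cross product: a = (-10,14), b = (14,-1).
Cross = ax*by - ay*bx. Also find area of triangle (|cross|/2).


cross = -10*(-1) - 14*14 = 10 - 196 = -186
Triangle area = |-186|/2 = 186/2 = 93.0000

cross = -186, triangle area = 93.0000


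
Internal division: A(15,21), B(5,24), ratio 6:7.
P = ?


Px = (6*5 + 7*15)/13 = 135/13 = 10.3846
Py = (6*24 + 7*21)/13 = 291/13 = 22.3846

P = (10.3846, 22.3846)


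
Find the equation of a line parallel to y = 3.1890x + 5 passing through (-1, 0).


Parallel lines have equal slopes.
m2 = 3.1890
b2 = 0 - 3.1890*(-1) = 3.1890

y = 3.1890x + 3.1890


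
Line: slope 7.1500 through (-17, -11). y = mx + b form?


y + 11 = 7.1500(x + 17)
y = 7.1500x - 11 - 7.1500*(-17)
y = 7.1500x + 110.5500

y = 7.1500x + 110.5500


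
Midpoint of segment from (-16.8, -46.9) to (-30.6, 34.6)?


Mx = (-16.8 - 30.6)/2 = -47.4/2 = -23.7000
My = (-46.9 + 34.6)/2 = -12.3/2 = -6.1500

(-23.7000, -6.1500)


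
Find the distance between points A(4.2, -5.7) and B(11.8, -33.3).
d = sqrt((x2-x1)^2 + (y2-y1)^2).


dx = 11.8 - 4.2 = 7.6
dy = -33.3 + 5.7 = -27.6
d = sqrt(57.76 + 761.76) = sqrt(819.52) = 28.6273

28.6273


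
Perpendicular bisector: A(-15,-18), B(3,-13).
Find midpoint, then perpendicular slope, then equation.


Midpoint = (-6, -15.5)
Slope of AB = dy/dx = 5/18 = 0.2778
Perp slope = -dx/dy = -18/5 = -3.6000
b = My - (perp slope)*Mx = -15.5 + (18*(-6))/5 = -15.5 - 21.6000 = -37.1000

y = -3.6000x - 37.1000


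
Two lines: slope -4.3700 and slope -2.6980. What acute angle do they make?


m1-m2 = -1.672
1+m1*m2 = 12.79026
tan(theta) = |-1.672/12.79026| = 0.130724
theta = arctan(|-1.672/12.79026|) = 7.4477 degrees (acute angle)

7.4477 degrees


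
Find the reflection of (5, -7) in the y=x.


Reflection rule for y=x: (y, x)
(5, -7) -> (-7, 5)

(-7, 5)


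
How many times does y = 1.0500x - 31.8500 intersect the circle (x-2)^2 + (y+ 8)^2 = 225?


Substitute y = 1.0500x - 31.8500: (x-2)^2 + (1.0500x- 31.8500+ 8)^2 = 225
Expand to Ax^2 + Bx + C = 0, where b-k = -23.85
A = 1+m^2 = 2.1025
B = 2(m(b-k) - h) = 2(1.0500*(-23.85) - 2) = -54.085
C = h^2 + (b-k)^2 - r^2 = 4 + 568.8225 - 225 = 347.8225
disc = B^2-4AC = 2925.1872 - 2925.1872 = 0
disc = 0

1 intersection point (tangent)


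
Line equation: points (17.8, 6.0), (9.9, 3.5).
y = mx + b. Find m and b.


m = (-2.5)/(-7.9) = 0.3165
b = y1 - m*x1 = 6.0 - (-2.5*17.8)/(-7.9) = 6.0 - 5.6329 = 0.3671

y = 0.3165x + 0.3671


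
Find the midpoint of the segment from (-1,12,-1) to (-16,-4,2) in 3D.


Mx = (-1- 16)/2 = -8.5000
My = (12- 4)/2 = 4.0000
Mz = (-1+2)/2 = 0.5000

M = (-8.5000, 4.0000, 0.5000)


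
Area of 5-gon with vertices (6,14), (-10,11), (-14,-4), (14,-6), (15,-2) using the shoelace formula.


sum(xi*y_{i+1}) = 6*11 - 10*(-4) - 14*(-6) + 14*(-2) + 15*14 = 372
sum(yi*x_{i+1}) = 14*(-10) + 11*(-14) - 4*14 - 6*15 - 2*6 = -452
Area = |372 + 452|/2 = 824/2 = 412.0000

412.0000 sq units


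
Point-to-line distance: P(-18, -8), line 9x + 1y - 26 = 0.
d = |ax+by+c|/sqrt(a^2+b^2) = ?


|9*(-18) + 1*(-8) - 26| = |-196| = 196
sqrt(81 + 1) = sqrt(82) = 9.0554
d = 196/sqrt(82) = 21.6446

21.6446


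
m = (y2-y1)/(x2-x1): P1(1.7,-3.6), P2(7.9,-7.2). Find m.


dy = -7.2 + 3.6 = -3.6
dx = 7.9 - 1.7 = 6.2
m = -3.6/6.2 = -0.5806

m = -0.5806


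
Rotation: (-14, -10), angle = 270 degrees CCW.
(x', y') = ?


cos(270) = 0, sin(270) = -1
x' = -14*0 + 10*(-1) = -10
y' = -14*(-1) - 10*0 = 14

(-10, 14)


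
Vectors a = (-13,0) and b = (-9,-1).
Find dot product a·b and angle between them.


a·b = -13*(-9) + 0*(-1) = 117 + 0 = 117
|a| = sqrt(169+0) = 13.0000
|b| = sqrt(81+1) = 9.0554
cos(theta) = 117/(sqrt(169)*sqrt(82)) = 117/sqrt(13858) = 0.993884
theta = arccos(117/sqrt(13858)) = 6.3402 degrees

a·b = 117, theta = 6.3402 deg


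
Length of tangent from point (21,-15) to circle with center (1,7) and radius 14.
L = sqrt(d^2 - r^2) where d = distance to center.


d = sqrt((21-1)^2 + (-15-7)^2) = sqrt(400+484) = 29.7321
L = sqrt(884.0000 - 196) = sqrt(688.0000) = 26.2298

26.2298


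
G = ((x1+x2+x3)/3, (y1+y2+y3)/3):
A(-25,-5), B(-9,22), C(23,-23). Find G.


Gx = (-25- 9+23)/3 = -11/3 = -3.6667
Gy = (-5+22- 23)/3 = -6/3 = -2.0000

G = (-3.6667, -2.0000)


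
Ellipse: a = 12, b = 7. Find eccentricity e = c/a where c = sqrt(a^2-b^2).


c = sqrt(144-49) = sqrt(95) = 9.7468
e = c/a = sqrt(95)/12 = 0.8122

e = 0.8122


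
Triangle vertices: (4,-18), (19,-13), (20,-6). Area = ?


4*(-13+ 6) = -28
19*(-6+ 18) = 228
20*(-18+ 13) = -100
sum = 100
Area = |100|/2 = 50.0000

50.0000 sq units


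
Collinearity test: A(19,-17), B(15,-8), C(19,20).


19*(-8-20) + 15*(20+ 17) + 19*(-17+ 8)
= -532 + 555 - 171 = -148

No, not collinear (determinant = -148)


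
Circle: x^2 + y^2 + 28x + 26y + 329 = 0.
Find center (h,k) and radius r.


h = -D/2 = -28/2 = -14
k = -E/2 = -26/2 = -13
r^2 = h^2 + k^2 - F = 196 + 169 - 329 = 36
r = 6

Center (-14, -13), radius = 6


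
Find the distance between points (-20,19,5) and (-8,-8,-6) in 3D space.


dx=12, dy=-27, dz=-11
d = sqrt(144+729+121) = sqrt(994) = 31.5278

31.5278


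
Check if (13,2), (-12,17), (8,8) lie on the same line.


13*(17-8) - 12*(8-2) + 8*(2-17)
= 117 - 72 - 120 = -75

No, not collinear (determinant = -75)


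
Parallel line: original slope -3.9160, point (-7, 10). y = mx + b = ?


Parallel lines have equal slopes.
m2 = -3.9160
b2 = 10 + 3.9160*(-7) = -17.4120

y = -3.9160x - 17.4120


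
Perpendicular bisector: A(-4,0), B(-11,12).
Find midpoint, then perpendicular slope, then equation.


Midpoint = (-7.5, 6)
Slope of AB = dy/dx = 12/(-7) = -1.7143
Perp slope = -dx/dy = 7/12 = 0.5833
b = My - (perp slope)*Mx = 6 + (-7*(-7.5))/12 = 6 + 4.3750 = 10.3750

y = 0.5833x + 10.3750


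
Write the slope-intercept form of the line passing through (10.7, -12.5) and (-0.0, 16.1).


m = (28.6)/(-10.7) = -2.6729
b = y1 - m*x1 = -12.5 - (28.6*10.7)/(-10.7) = -12.5 + 28.6000 = 16.1000

y = -2.6729x + 16.1000


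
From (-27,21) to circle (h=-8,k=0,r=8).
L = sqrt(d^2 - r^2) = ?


d = sqrt((-27+ 8)^2 + (21-0)^2) = sqrt(361+441) = 28.3196
L = sqrt(802.0000 - 64) = sqrt(738.0000) = 27.1662

27.1662


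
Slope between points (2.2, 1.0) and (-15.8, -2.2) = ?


dy = -2.2 - 1.0 = -3.2
dx = -15.8 - 2.2 = -18.0
m = -3.2/(-18.0) = 0.1778

m = 0.1778


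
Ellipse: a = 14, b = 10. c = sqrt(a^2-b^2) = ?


c^2 = 14^2 - 10^2 = 196 - 100 = 96
c = sqrt(96) = 9.7980

c = 9.7980


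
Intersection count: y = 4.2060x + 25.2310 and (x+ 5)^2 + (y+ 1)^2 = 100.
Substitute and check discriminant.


Substitute y = 4.2060x + 25.2310: (x+ 5)^2 + (4.2060x+25.2310+ 1)^2 = 100
Expand to Ax^2 + Bx + C = 0, where b-k = 26.231
A = 1+m^2 = 18.690436
B = 2(m(b-k) - h) = 2(4.2060*26.231 + 5) = 230.655172
C = h^2 + (b-k)^2 - r^2 = 25 + 688.065361 - 100 = 613.065361
disc = B^2-4AC = 53201.8084 - 45833.8356 = 7367.9728
disc > 0

2 intersection points


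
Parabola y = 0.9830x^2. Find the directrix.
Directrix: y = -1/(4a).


a = 0.9830
1/(4a) = 0.2543
directrix: y = -0.2543 = -0.2543

y = -0.2543


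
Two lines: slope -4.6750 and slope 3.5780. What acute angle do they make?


m1-m2 = -8.253
1+m1*m2 = -15.72715
tan(theta) = |-8.253/(-15.72715)| = 0.524761
theta = arctan(|-8.253/(-15.72715)|) = 27.6888 degrees (acute angle)

27.6888 degrees


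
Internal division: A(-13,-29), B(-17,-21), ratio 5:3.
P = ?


Px = (5*(-17) + 3*(-13))/8 = -124/8 = -15.5000
Py = (5*(-21) + 3*(-29))/8 = -192/8 = -24.0000

P = (-15.5000, -24.0000)


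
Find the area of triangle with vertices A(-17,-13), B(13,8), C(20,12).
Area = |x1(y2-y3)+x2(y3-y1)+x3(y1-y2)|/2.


-17*(8-12) = 68
13*(12+ 13) = 325
20*(-13-8) = -420
sum = -27
Area = |-27|/2 = 13.5000

13.5000 sq units


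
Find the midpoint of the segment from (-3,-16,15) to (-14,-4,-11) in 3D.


Mx = (-3- 14)/2 = -8.5000
My = (-16- 4)/2 = -10.0000
Mz = (15- 11)/2 = 2.0000

M = (-8.5000, -10.0000, 2.0000)


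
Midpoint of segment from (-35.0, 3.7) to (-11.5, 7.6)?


Mx = (-35.0 - 11.5)/2 = -46.5/2 = -23.2500
My = (3.7 + 7.6)/2 = 11.3/2 = 5.6500

(-23.2500, 5.6500)


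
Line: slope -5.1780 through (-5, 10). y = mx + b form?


y - 10 = -5.1780(x + 5)
y = -5.1780x + 10 + 5.1780*(-5)
y = -5.1780x - 15.8900

y = -5.1780x - 15.8900


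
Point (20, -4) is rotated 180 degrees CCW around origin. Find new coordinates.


cos(180) = -1, sin(180) = 0
x' = 20*(-1) + 4*0 = -20
y' = 20*0 - 4*(-1) = 4

(-20, 4)


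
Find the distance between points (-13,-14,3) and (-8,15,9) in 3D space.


dx=5, dy=29, dz=6
d = sqrt(25+841+36) = sqrt(902) = 30.0333

30.0333


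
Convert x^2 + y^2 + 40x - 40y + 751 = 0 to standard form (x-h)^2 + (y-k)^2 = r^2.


h = -D/2 = -40/2 = -20
k = -E/2 = 40/2 = 20
r^2 = h^2 + k^2 - F = 400 + 400 - 751 = 49
r = 7

Center (-20, 20), radius = 7


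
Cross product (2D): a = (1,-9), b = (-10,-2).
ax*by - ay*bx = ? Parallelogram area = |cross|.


cross = 1*(-2) + 9*(-10) = -2 - 90 = -92
Parallelogram area = |-92| = 92

cross = -92, parallelogram area = 92


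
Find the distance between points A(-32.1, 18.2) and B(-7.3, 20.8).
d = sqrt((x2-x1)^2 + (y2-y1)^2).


dx = -7.3 + 32.1 = 24.8
dy = 20.8 - 18.2 = 2.6
d = sqrt(615.04 + 6.76) = sqrt(621.8) = 24.9359

24.9359


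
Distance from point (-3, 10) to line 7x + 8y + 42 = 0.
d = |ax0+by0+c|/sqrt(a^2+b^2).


|7*(-3) + 8*10 + 42| = |101| = 101
sqrt(49 + 64) = sqrt(113) = 10.6301
d = 101/sqrt(113) = 9.5013

9.5013


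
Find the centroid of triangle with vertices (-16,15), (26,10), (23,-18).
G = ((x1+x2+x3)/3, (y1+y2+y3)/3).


Gx = (-16+26+23)/3 = 33/3 = 11.0000
Gy = (15+10- 18)/3 = 7/3 = 2.3333

G = (11.0000, 2.3333)


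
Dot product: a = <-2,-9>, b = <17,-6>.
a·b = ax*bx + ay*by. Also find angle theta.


a·b = -2*17 - 9*(-6) = -34 + 54 = 20
|a| = sqrt(4+81) = 9.2195
|b| = sqrt(289+36) = 18.0278
cos(theta) = 20/(sqrt(85)*sqrt(325)) = 20/sqrt(27625) = 0.120331
theta = arccos(20/sqrt(27625)) = 83.0888 degrees

a·b = 20, theta = 83.0888 deg


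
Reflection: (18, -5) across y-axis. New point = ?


Reflection rule for y-axis: (-x, y)
(18, -5) -> (-18, -5)

(-18, -5)


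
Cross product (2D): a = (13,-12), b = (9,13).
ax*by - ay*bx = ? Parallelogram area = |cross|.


cross = 13*13 + 12*9 = 169 + 108 = 277
Parallelogram area = |277| = 277

cross = 277, parallelogram area = 277


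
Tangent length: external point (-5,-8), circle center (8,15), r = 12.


d = sqrt((-5-8)^2 + (-8-15)^2) = sqrt(169+529) = 26.4197
L = sqrt(698.0000 - 144) = sqrt(554.0000) = 23.5372

23.5372


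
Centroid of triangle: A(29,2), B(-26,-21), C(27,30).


Gx = (29- 26+27)/3 = 30/3 = 10.0000
Gy = (2- 21+30)/3 = 11/3 = 3.6667

G = (10.0000, 3.6667)


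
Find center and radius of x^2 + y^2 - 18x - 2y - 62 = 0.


h = -D/2 = 18/2 = 9
k = -E/2 = 2/2 = 1
r^2 = h^2 + k^2 - F = 81 + 1 + 62 = 144
r = 12

Center (9, 1), radius = 12


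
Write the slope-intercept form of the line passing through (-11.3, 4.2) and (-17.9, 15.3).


m = (11.1)/(-6.6) = -1.6818
b = y1 - m*x1 = 4.2 - (11.1*(-11.3))/(-6.6) = 4.2 - 19.0045 = -14.8045

y = -1.6818x - 14.8045


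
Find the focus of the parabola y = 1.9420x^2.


a = 1.9420
4a = 7.7680
focus = (0, 1/7.7680) = (0, 0.1287)

Focus = (0, 0.1287)


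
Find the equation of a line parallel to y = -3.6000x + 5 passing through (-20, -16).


Parallel lines have equal slopes.
m2 = -3.6000
b2 = -16 + 3.6000*(-20) = -88.0000

y = -3.6000x - 88.0000


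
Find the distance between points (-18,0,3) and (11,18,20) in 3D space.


dx=29, dy=18, dz=17
d = sqrt(841+324+289) = sqrt(1454) = 38.1314

38.1314


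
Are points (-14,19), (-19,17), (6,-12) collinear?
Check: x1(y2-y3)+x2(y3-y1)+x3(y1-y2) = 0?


-14*(17+ 12) - 19*(-12-19) + 6*(19-17)
= -406 + 589 + 12 = 195

No, not collinear (determinant = 195)


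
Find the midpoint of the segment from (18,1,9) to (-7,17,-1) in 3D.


Mx = (18- 7)/2 = 5.5000
My = (1+17)/2 = 9.0000
Mz = (9- 1)/2 = 4.0000

M = (5.5000, 9.0000, 4.0000)


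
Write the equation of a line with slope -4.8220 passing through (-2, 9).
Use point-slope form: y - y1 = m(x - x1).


y - 9 = -4.8220(x + 2)
y = -4.8220x + 9 + 4.8220*(-2)
y = -4.8220x - 0.6440

y = -4.8220x - 0.6440


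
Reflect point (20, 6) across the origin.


Reflection rule for origin: (-x, -y)
(20, 6) -> (-20, -6)

(-20, -6)


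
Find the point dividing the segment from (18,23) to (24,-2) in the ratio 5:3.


Px = (5*24 + 3*18)/8 = 174/8 = 21.7500
Py = (5*(-2) + 3*23)/8 = 59/8 = 7.3750

P = (21.7500, 7.3750)


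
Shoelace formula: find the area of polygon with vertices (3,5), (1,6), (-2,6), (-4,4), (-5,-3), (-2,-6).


sum(xi*y_{i+1}) = 3*6 + 1*6 - 2*4 - 4*(-3) - 5*(-6) - 2*5 = 48
sum(yi*x_{i+1}) = 5*1 + 6*(-2) + 6*(-4) + 4*(-5) - 3*(-2) - 6*3 = -63
Area = |48 + 63|/2 = 111/2 = 55.5000

55.5000 sq units


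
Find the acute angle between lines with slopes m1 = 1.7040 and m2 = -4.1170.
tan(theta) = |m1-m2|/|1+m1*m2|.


m1-m2 = 5.821
1+m1*m2 = -6.015368
tan(theta) = |5.821/(-6.015368)| = 0.967688
theta = arctan(|5.821/(-6.015368)|) = 44.0592 degrees (acute angle)

44.0592 degrees


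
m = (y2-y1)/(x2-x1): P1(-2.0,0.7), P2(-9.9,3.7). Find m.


dy = 3.7 - 0.7 = 3.0
dx = -9.9 + 2.0 = -7.9
m = 3.0/(-7.9) = -0.3797

m = -0.3797


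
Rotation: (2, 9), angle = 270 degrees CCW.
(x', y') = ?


cos(270) = 0, sin(270) = -1
x' = 2*0 - 9*(-1) = 9
y' = 2*(-1) + 9*0 = -2

(9, -2)


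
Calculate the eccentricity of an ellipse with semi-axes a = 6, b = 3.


c = sqrt(36-9) = sqrt(27) = 5.1962
e = c/a = sqrt(27)/6 = 0.8660

e = 0.8660


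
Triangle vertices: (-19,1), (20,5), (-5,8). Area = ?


-19*(5-8) = 57
20*(8-1) = 140
-5*(1-5) = 20
sum = 217
Area = |217|/2 = 108.5000

108.5000 sq units


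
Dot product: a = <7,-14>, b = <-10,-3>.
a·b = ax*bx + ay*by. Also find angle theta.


a·b = 7*(-10) - 14*(-3) = -70 + 42 = -28
|a| = sqrt(49+196) = 15.6525
|b| = sqrt(100+9) = 10.4403
cos(theta) = -28/(sqrt(245)*sqrt(109)) = -28/sqrt(26705) = -0.171341
theta = arccos(-28/sqrt(26705)) = 99.8658 degrees

a·b = -28, theta = 99.8658 deg


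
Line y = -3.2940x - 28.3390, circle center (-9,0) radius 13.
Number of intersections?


Substitute y = -3.2940x - 28.3390: (x+ 9)^2 + (-3.2940x- 28.3390-0)^2 = 169
Expand to Ax^2 + Bx + C = 0, where b-k = -28.339
A = 1+m^2 = 11.850436
B = 2(m(b-k) - h) = 2(-3.2940*(-28.339) + 9) = 204.697332
C = h^2 + (b-k)^2 - r^2 = 81 + 803.098921 - 169 = 715.098921
disc = B^2-4AC = 41900.9977 - 33896.9360 = 8004.0617
disc > 0

2 intersection points


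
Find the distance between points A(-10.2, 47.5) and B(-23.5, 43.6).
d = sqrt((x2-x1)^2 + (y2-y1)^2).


dx = -23.5 + 10.2 = -13.3
dy = 43.6 - 47.5 = -3.9
d = sqrt(176.89 + 15.21) = sqrt(192.1) = 13.8600

13.8600


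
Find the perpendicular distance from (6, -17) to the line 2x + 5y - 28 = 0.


|2*6 + 5*(-17) - 28| = |-101| = 101
sqrt(4 + 25) = sqrt(29) = 5.3852
d = 101/sqrt(29) = 18.7552

18.7552


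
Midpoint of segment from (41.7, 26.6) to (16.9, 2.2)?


Mx = (41.7 + 16.9)/2 = 58.6/2 = 29.3000
My = (26.6 + 2.2)/2 = 28.8/2 = 14.4000

(29.3000, 14.4000)


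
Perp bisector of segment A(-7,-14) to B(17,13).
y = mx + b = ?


Midpoint = (5, -0.5)
Slope of AB = dy/dx = 27/24 = 1.1250
Perp slope = -dx/dy = -24/27 = -0.8889
b = My - (perp slope)*Mx = -0.5 + (24*5)/27 = -0.5 + 4.4444 = 3.9444

y = -0.8889x + 3.9444


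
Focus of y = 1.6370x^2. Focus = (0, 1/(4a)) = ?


a = 1.6370
4a = 6.5480
focus = (0, 1/6.5480) = (0, 0.1527)

Focus = (0, 0.1527)


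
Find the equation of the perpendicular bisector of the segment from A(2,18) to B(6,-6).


Midpoint = (4, 6)
Slope of AB = dy/dx = -24/4 = -6.0000
Perp slope = -dx/dy = 4/24 = 0.1667
b = My - (perp slope)*Mx = 6 + (4*4)/(-24) = 6 - 0.6667 = 5.3333

y = 0.1667x + 5.3333


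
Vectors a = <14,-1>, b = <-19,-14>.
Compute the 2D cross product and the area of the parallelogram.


cross = 14*(-14) + 1*(-19) = -196 - 19 = -215
Parallelogram area = |-215| = 215

cross = -215, parallelogram area = 215


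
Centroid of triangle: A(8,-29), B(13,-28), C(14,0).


Gx = (8+13+14)/3 = 35/3 = 11.6667
Gy = (-29- 28+0)/3 = -57/3 = -19.0000

G = (11.6667, -19.0000)


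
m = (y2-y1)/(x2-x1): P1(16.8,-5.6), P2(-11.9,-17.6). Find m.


dy = -17.6 + 5.6 = -12
dx = -11.9 - 16.8 = -28.7
m = -12/(-28.7) = 0.4181

m = 0.4181


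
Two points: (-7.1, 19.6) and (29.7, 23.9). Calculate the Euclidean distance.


dx = 29.7 + 7.1 = 36.8
dy = 23.9 - 19.6 = 4.3
d = sqrt(1354.24 + 18.49) = sqrt(1372.73) = 37.0504

37.0504


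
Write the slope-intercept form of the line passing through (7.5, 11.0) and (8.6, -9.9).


m = (-20.9)/(1.1) = -19.0000
b = y1 - m*x1 = 11.0 - (-20.9*7.5)/(1.1) = 11.0 + 142.5000 = 153.5000

y = -19.0000x + 153.5000


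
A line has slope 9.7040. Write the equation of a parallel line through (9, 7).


Parallel lines have equal slopes.
m2 = 9.7040
b2 = 7 - 9.7040*9 = -80.3360

y = 9.7040x - 80.3360


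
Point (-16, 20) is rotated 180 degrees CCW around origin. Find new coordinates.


cos(180) = -1, sin(180) = 0
x' = -16*(-1) - 20*0 = 16
y' = -16*0 + 20*(-1) = -20

(16, -20)


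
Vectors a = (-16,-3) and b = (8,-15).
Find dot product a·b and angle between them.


a·b = -16*8 - 3*(-15) = -128 + 45 = -83
|a| = sqrt(256+9) = 16.2788
|b| = sqrt(64+225) = 17.0000
cos(theta) = -83/(sqrt(265)*sqrt(289)) = -83/sqrt(76585) = -0.299921
theta = arccos(-83/sqrt(76585)) = 107.4528 degrees

a·b = -83, theta = 107.4528 deg


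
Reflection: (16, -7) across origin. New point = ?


Reflection rule for origin: (-x, -y)
(16, -7) -> (-16, 7)

(-16, 7)


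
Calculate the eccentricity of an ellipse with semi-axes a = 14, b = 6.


c = sqrt(196-36) = sqrt(160) = 12.6491
e = c/a = sqrt(160)/14 = 0.9035

e = 0.9035


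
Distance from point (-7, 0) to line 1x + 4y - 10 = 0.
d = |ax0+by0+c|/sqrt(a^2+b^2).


|1*(-7) + 4*0 - 10| = |-17| = 17
sqrt(1 + 16) = sqrt(17) = 4.1231
d = 17/sqrt(17) = 4.1231

4.1231


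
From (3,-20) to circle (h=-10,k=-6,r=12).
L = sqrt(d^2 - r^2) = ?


d = sqrt((3+ 10)^2 + (-20+ 6)^2) = sqrt(169+196) = 19.1050
L = sqrt(365.0000 - 144) = sqrt(221.0000) = 14.8661

14.8661


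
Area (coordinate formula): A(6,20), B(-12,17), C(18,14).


6*(17-14) = 18
-12*(14-20) = 72
18*(20-17) = 54
sum = 144
Area = |144|/2 = 72.0000

72.0000 sq units


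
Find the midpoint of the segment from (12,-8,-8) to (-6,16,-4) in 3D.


Mx = (12- 6)/2 = 3.0000
My = (-8+16)/2 = 4.0000
Mz = (-8- 4)/2 = -6.0000

M = (3.0000, 4.0000, -6.0000)


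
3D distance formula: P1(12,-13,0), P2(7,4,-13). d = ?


dx=-5, dy=17, dz=-13
d = sqrt(25+289+169) = sqrt(483) = 21.9773

21.9773


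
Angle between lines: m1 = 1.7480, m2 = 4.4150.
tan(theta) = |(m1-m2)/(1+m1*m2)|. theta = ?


m1-m2 = -2.667
1+m1*m2 = 8.71742
tan(theta) = |-2.667/8.71742| = 0.305939
theta = arctan(|-2.667/8.71742|) = 17.0109 degrees (acute angle)

17.0109 degrees


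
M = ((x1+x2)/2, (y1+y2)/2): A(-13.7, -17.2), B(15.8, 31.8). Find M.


Mx = (-13.7 + 15.8)/2 = 2.1/2 = 1.0500
My = (-17.2 + 31.8)/2 = 14.6/2 = 7.3000

(1.0500, 7.3000)


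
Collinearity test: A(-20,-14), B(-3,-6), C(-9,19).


-20*(-6-19) - 3*(19+ 14) - 9*(-14+ 6)
= 500 - 99 + 72 = 473

No, not collinear (determinant = 473)


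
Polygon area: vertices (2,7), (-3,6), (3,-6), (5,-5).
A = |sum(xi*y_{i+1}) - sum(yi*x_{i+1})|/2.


sum(xi*y_{i+1}) = 2*6 - 3*(-6) + 3*(-5) + 5*7 = 50
sum(yi*x_{i+1}) = 7*(-3) + 6*3 - 6*5 - 5*2 = -43
Area = |50 + 43|/2 = 93/2 = 46.5000

46.5000 sq units


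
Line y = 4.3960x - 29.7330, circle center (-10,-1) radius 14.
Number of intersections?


Substitute y = 4.3960x - 29.7330: (x+ 10)^2 + (4.3960x- 29.7330+ 1)^2 = 196
Expand to Ax^2 + Bx + C = 0, where b-k = -28.733
A = 1+m^2 = 20.324816
B = 2(m(b-k) - h) = 2(4.3960*(-28.733) + 10) = -232.620536
C = h^2 + (b-k)^2 - r^2 = 100 + 825.585289 - 196 = 729.585289
disc = B^2-4AC = 54112.3138 - 59314.7470 = -5202.4332
disc < 0

0 intersection points


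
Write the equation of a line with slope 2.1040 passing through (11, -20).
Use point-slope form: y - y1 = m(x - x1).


y + 20 = 2.1040(x - 11)
y = 2.1040x - 20 - 2.1040*11
y = 2.1040x - 43.1440

y = 2.1040x - 43.1440


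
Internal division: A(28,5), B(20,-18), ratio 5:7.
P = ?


Px = (5*20 + 7*28)/12 = 296/12 = 24.6667
Py = (5*(-18) + 7*5)/12 = -55/12 = -4.5833

P = (24.6667, -4.5833)


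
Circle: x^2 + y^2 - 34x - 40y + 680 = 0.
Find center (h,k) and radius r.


h = -D/2 = 34/2 = 17
k = -E/2 = 40/2 = 20
r^2 = h^2 + k^2 - F = 289 + 400 - 680 = 9
r = 3

Center (17, 20), radius = 3


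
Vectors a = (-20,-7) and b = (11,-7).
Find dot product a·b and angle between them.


a·b = -20*11 - 7*(-7) = -220 + 49 = -171
|a| = sqrt(400+49) = 21.1896
|b| = sqrt(121+49) = 13.0384
cos(theta) = -171/(sqrt(449)*sqrt(170)) = -171/sqrt(76330) = -0.618940
theta = arccos(-171/sqrt(76330)) = 128.2388 degrees

a·b = -171, theta = 128.2388 deg


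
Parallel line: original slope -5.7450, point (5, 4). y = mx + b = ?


Parallel lines have equal slopes.
m2 = -5.7450
b2 = 4 + 5.7450*5 = 32.7250

y = -5.7450x + 32.7250


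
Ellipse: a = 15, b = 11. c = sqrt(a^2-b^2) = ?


c^2 = 15^2 - 11^2 = 225 - 121 = 104
c = sqrt(104) = 10.1980

c = 10.1980


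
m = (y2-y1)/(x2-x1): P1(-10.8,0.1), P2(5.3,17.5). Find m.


dy = 17.5 - 0.1 = 17.4
dx = 5.3 + 10.8 = 16.1
m = 17.4/16.1 = 1.0807

m = 1.0807


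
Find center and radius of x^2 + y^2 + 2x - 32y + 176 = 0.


h = -D/2 = -2/2 = -1
k = -E/2 = 32/2 = 16
r^2 = h^2 + k^2 - F = 1 + 256 - 176 = 81
r = 9

Center (-1, 16), radius = 9


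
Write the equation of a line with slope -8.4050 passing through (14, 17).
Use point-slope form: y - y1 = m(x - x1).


y - 17 = -8.4050(x - 14)
y = -8.4050x + 17 + 8.4050*14
y = -8.4050x + 134.6700

y = -8.4050x + 134.6700


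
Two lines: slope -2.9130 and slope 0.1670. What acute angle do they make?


m1-m2 = -3.08
1+m1*m2 = 0.513529
tan(theta) = |-3.08/0.513529| = 5.997714
theta = arctan(|-3.08/0.513529|) = 80.5341 degrees (acute angle)

80.5341 degrees


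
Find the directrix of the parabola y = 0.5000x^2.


a = 0.5000
1/(4a) = 0.5000
directrix: y = -0.5000 = -0.5000

y = -0.5000


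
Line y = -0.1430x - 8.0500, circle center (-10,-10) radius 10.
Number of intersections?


Substitute y = -0.1430x - 8.0500: (x+ 10)^2 + (-0.1430x- 8.0500+ 10)^2 = 100
Expand to Ax^2 + Bx + C = 0, where b-k = 1.95
A = 1+m^2 = 1.020449
B = 2(m(b-k) - h) = 2(-0.1430*1.95 + 10) = 19.4423
C = h^2 + (b-k)^2 - r^2 = 100 + 3.8025 - 100 = 3.8025
disc = B^2-4AC = 378.0030 - 15.5210 = 362.4820
disc > 0

2 intersection points


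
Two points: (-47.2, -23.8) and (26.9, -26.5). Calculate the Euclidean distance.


dx = 26.9 + 47.2 = 74.1
dy = -26.5 + 23.8 = -2.7
d = sqrt(5490.81 + 7.29) = sqrt(5498.1) = 74.1492

74.1492


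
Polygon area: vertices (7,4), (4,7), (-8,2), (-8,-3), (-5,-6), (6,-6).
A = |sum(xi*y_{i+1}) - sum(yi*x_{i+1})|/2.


sum(xi*y_{i+1}) = 7*7 + 4*2 - 8*(-3) - 8*(-6) - 5*(-6) + 6*4 = 183
sum(yi*x_{i+1}) = 4*4 + 7*(-8) + 2*(-8) - 3*(-5) - 6*6 - 6*7 = -119
Area = |183 + 119|/2 = 302/2 = 151.0000

151.0000 sq units


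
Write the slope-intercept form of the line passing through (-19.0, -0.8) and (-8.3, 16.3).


m = (17.1)/(10.7) = 1.5981
b = y1 - m*x1 = -0.8 - (17.1*(-19.0))/(10.7) = -0.8 + 30.3645 = 29.5645

y = 1.5981x + 29.5645


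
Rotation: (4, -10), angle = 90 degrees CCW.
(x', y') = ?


cos(90) = 0, sin(90) = 1
x' = 4*0 + 10*1 = 10
y' = 4*1 - 10*0 = 4

(10, 4)


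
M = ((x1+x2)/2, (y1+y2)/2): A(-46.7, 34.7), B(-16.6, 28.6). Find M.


Mx = (-46.7 - 16.6)/2 = -63.3/2 = -31.6500
My = (34.7 + 28.6)/2 = 63.3/2 = 31.6500

(-31.6500, 31.6500)


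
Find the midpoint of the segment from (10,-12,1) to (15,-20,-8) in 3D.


Mx = (10+15)/2 = 12.5000
My = (-12- 20)/2 = -16.0000
Mz = (1- 8)/2 = -3.5000

M = (12.5000, -16.0000, -3.5000)


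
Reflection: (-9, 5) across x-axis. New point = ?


Reflection rule for x-axis: (x, -y)
(-9, 5) -> (-9, -5)

(-9, -5)


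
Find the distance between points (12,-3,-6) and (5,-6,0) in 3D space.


dx=-7, dy=-3, dz=6
d = sqrt(49+9+36) = sqrt(94) = 9.6954

9.6954


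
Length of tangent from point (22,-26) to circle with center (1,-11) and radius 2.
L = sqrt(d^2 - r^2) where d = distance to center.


d = sqrt((22-1)^2 + (-26+ 11)^2) = sqrt(441+225) = 25.8070
L = sqrt(666.0000 - 4) = sqrt(662.0000) = 25.7294

25.7294


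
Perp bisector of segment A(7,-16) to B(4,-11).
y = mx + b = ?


Midpoint = (5.5, -13.5)
Slope of AB = dy/dx = 5/(-3) = -1.6667
Perp slope = -dx/dy = 3/5 = 0.6000
b = My - (perp slope)*Mx = -13.5 + (-3*5.5)/5 = -13.5 - 3.3000 = -16.8000

y = 0.6000x - 16.8000


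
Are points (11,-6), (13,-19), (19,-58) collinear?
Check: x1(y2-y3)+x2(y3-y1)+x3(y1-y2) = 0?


11*(-19+ 58) + 13*(-58+ 6) + 19*(-6+ 19)
= 429 - 676 + 247 = 0

Yes, collinear (determinant = 0)


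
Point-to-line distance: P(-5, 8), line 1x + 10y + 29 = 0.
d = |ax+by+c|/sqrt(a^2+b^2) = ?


|1*(-5) + 10*8 + 29| = |104| = 104
sqrt(1 + 100) = sqrt(101) = 10.0499
d = 104/sqrt(101) = 10.3484

10.3484


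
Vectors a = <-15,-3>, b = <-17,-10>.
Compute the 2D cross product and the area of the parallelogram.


cross = -15*(-10) + 3*(-17) = 150 - 51 = 99
Parallelogram area = |99| = 99

cross = 99, parallelogram area = 99


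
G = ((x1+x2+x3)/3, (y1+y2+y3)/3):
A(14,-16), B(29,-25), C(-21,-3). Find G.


Gx = (14+29- 21)/3 = 22/3 = 7.3333
Gy = (-16- 25- 3)/3 = -44/3 = -14.6667

G = (7.3333, -14.6667)


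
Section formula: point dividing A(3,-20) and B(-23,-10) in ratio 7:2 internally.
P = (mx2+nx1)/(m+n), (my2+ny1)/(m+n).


Px = (7*(-23) + 2*3)/9 = -155/9 = -17.2222
Py = (7*(-10) + 2*(-20))/9 = -110/9 = -12.2222

P = (-17.2222, -12.2222)


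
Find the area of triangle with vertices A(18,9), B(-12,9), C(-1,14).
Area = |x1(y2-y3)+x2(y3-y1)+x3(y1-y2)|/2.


18*(9-14) = -90
-12*(14-9) = -60
-1*(9-9) = 0
sum = -150
Area = |-150|/2 = 75.0000

75.0000 sq units


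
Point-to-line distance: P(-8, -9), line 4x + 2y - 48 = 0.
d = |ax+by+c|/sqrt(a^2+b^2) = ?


|4*(-8) + 2*(-9) - 48| = |-98| = 98
sqrt(16 + 4) = sqrt(20) = 4.4721
d = 98/sqrt(20) = 21.9135

21.9135


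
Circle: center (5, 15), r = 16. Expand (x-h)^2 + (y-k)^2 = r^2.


(x-5)^2 + (y-15)^2 = 16^2
D = -2h = -10, E = -2k = -30
F = h^2+k^2-r^2 = 25+225-256 = -6

x^2 + y^2 - 10x - 30y - 6 = 0


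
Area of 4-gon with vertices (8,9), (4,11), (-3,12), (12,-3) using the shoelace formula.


sum(xi*y_{i+1}) = 8*11 + 4*12 - 3*(-3) + 12*9 = 253
sum(yi*x_{i+1}) = 9*4 + 11*(-3) + 12*12 - 3*8 = 123
Area = |253 - 123|/2 = 130/2 = 65.0000

65.0000 sq units


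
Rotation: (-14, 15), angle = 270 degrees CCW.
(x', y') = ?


cos(270) = 0, sin(270) = -1
x' = -14*0 - 15*(-1) = 15
y' = -14*(-1) + 15*0 = 14

(15, 14)


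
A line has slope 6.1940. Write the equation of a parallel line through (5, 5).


Parallel lines have equal slopes.
m2 = 6.1940
b2 = 5 - 6.1940*5 = -25.9700

y = 6.1940x - 25.9700


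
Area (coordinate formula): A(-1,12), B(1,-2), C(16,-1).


-1*(-2+ 1) = 1
1*(-1-12) = -13
16*(12+ 2) = 224
sum = 212
Area = |212|/2 = 106.0000

106.0000 sq units


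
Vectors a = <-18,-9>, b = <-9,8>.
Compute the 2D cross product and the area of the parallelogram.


cross = -18*8 + 9*(-9) = -144 - 81 = -225
Parallelogram area = |-225| = 225

cross = -225, parallelogram area = 225


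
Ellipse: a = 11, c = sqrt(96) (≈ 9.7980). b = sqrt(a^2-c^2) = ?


b^2 = 11^2 - (sqrt(96))^2 = 121 - 96 = 25
b = sqrt(25) = 5

b = 5


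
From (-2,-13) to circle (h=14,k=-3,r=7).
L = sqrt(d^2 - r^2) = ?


d = sqrt((-2-14)^2 + (-13+ 3)^2) = sqrt(256+100) = 18.8680
L = sqrt(356.0000 - 49) = sqrt(307.0000) = 17.5214

17.5214


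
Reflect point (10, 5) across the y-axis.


Reflection rule for y-axis: (-x, y)
(10, 5) -> (-10, 5)

(-10, 5)


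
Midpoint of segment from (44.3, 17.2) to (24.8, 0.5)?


Mx = (44.3 + 24.8)/2 = 69.1/2 = 34.5500
My = (17.2 + 0.5)/2 = 17.7/2 = 8.8500

(34.5500, 8.8500)


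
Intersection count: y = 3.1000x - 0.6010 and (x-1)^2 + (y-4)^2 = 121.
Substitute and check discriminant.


Substitute y = 3.1000x - 0.6010: (x-1)^2 + (3.1000x- 0.6010-4)^2 = 121
Expand to Ax^2 + Bx + C = 0, where b-k = -4.601
A = 1+m^2 = 10.61
B = 2(m(b-k) - h) = 2(3.1000*(-4.601) - 1) = -30.5262
C = h^2 + (b-k)^2 - r^2 = 1 + 21.169201 - 121 = -98.830799
disc = B^2-4AC = 931.8489 + 4194.3791 = 5126.2280
disc > 0

2 intersection points


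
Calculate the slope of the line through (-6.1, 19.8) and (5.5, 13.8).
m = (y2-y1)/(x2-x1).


dy = 13.8 - 19.8 = -6.0
dx = 5.5 + 6.1 = 11.6
m = -6.0/11.6 = -0.5172

m = -0.5172


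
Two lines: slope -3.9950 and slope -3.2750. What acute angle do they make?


m1-m2 = -0.72
1+m1*m2 = 14.083625
tan(theta) = |-0.72/14.083625| = 0.051123
theta = arctan(|-0.72/14.083625|) = 2.9266 degrees (acute angle)

2.9266 degrees


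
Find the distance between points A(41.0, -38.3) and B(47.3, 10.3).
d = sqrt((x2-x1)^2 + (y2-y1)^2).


dx = 47.3 - 41.0 = 6.3
dy = 10.3 + 38.3 = 48.6
d = sqrt(39.69 + 2361.96) = sqrt(2401.65) = 49.0066

49.0066


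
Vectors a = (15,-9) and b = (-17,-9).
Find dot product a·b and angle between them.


a·b = 15*(-17) - 9*(-9) = -255 + 81 = -174
|a| = sqrt(225+81) = 17.4929
|b| = sqrt(289+81) = 19.2354
cos(theta) = -174/(sqrt(306)*sqrt(370)) = -174/sqrt(113220) = -0.517116
theta = arccos(-174/sqrt(113220)) = 121.1390 degrees

a·b = -174, theta = 121.1390 deg


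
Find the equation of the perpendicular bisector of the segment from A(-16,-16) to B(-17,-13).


Midpoint = (-16.5, -14.5)
Slope of AB = dy/dx = 3/(-1) = -3.0000
Perp slope = -dx/dy = 1/3 = 0.3333
b = My - (perp slope)*Mx = -14.5 + (-1*(-16.5))/3 = -14.5 + 5.5000 = -9.0000

y = 0.3333x - 9.0000


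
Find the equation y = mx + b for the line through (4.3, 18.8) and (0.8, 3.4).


m = (-15.4)/(-3.5) = 4.4000
b = y1 - m*x1 = 18.8 - (-15.4*4.3)/(-3.5) = 18.8 - 18.9200 = -0.1200

y = 4.4000x - 0.1200


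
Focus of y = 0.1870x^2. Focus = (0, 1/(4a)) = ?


a = 0.1870
4a = 0.7480
focus = (0, 1/0.7480) = (0, 1.3369)

Focus = (0, 1.3369)


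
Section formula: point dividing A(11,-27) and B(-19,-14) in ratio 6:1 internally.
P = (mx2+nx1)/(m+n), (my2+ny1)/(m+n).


Px = (6*(-19) + 1*11)/7 = -103/7 = -14.7143
Py = (6*(-14) + 1*(-27))/7 = -111/7 = -15.8571

P = (-14.7143, -15.8571)


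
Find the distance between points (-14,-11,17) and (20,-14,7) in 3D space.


dx=34, dy=-3, dz=-10
d = sqrt(1156+9+100) = sqrt(1265) = 35.5668

35.5668


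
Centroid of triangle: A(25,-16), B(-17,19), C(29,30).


Gx = (25- 17+29)/3 = 37/3 = 12.3333
Gy = (-16+19+30)/3 = 33/3 = 11.0000

G = (12.3333, 11.0000)


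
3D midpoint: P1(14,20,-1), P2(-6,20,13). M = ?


Mx = (14- 6)/2 = 4.0000
My = (20+20)/2 = 20.0000
Mz = (-1+13)/2 = 6.0000

M = (4.0000, 20.0000, 6.0000)


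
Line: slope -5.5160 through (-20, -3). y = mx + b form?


y + 3 = -5.5160(x + 20)
y = -5.5160x - 3 + 5.5160*(-20)
y = -5.5160x - 113.3200

y = -5.5160x - 113.3200


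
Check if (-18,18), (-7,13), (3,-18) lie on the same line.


-18*(13+ 18) - 7*(-18-18) + 3*(18-13)
= -558 + 252 + 15 = -291

No, not collinear (determinant = -291)


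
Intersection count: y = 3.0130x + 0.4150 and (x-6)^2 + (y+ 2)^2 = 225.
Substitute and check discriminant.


Substitute y = 3.0130x + 0.4150: (x-6)^2 + (3.0130x+0.4150+ 2)^2 = 225
Expand to Ax^2 + Bx + C = 0, where b-k = 2.415
A = 1+m^2 = 10.078169
B = 2(m(b-k) - h) = 2(3.0130*2.415 - 6) = 2.55279
C = h^2 + (b-k)^2 - r^2 = 36 + 5.832225 - 225 = -183.167775
disc = B^2-4AC = 6.5167 + 7383.9832 = 7390.4999
disc > 0

2 intersection points


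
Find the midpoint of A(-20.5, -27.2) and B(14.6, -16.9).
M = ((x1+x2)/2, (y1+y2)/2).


Mx = (-20.5 + 14.6)/2 = -5.9/2 = -2.9500
My = (-27.2 - 16.9)/2 = -44.1/2 = -22.0500

(-2.9500, -22.0500)


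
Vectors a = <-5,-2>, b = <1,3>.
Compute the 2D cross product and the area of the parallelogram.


cross = -5*3 + 2*1 = -15 + 2 = -13
Parallelogram area = |-13| = 13

cross = -13, parallelogram area = 13


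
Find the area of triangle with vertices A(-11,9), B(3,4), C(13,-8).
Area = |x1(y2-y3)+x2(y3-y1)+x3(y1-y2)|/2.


-11*(4+ 8) = -132
3*(-8-9) = -51
13*(9-4) = 65
sum = -118
Area = |-118|/2 = 59.0000

59.0000 sq units


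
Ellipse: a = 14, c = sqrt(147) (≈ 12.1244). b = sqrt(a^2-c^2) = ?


b^2 = 14^2 - (sqrt(147))^2 = 196 - 147 = 49
b = sqrt(49) = 7

b = 7


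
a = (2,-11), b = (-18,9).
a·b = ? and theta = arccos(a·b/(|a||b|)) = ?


a·b = 2*(-18) - 11*9 = -36 - 99 = -135
|a| = sqrt(4+121) = 11.1803
|b| = sqrt(324+81) = 20.1246
cos(theta) = -135/(sqrt(125)*sqrt(405)) = -135/sqrt(50625) = -0.600000
theta = arccos(-135/sqrt(50625)) = 126.8699 degrees

a·b = -135, theta = 126.8699 deg


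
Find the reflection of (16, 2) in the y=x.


Reflection rule for y=x: (y, x)
(16, 2) -> (2, 16)

(2, 16)


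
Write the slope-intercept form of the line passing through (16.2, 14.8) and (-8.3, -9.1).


m = (-23.9)/(-24.5) = 0.9755
b = y1 - m*x1 = 14.8 - (-23.9*16.2)/(-24.5) = 14.8 - 15.8033 = -1.0033

y = 0.9755x - 1.0033


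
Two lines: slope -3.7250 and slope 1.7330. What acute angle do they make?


m1-m2 = -5.458
1+m1*m2 = -5.455425
tan(theta) = |-5.458/(-5.455425)| = 1.000472
theta = arctan(|-5.458/(-5.455425)|) = 45.0135 degrees (acute angle)

45.0135 degrees


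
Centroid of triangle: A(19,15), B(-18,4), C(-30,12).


Gx = (19- 18- 30)/3 = -29/3 = -9.6667
Gy = (15+4+12)/3 = 31/3 = 10.3333

G = (-9.6667, 10.3333)


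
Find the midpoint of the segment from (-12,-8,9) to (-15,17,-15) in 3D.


Mx = (-12- 15)/2 = -13.5000
My = (-8+17)/2 = 4.5000
Mz = (9- 15)/2 = -3.0000

M = (-13.5000, 4.5000, -3.0000)


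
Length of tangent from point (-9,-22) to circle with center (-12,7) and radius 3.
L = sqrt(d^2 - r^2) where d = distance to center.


d = sqrt((-9+ 12)^2 + (-22-7)^2) = sqrt(9+841) = 29.1548
L = sqrt(850.0000 - 9) = sqrt(841.0000) = 29.0000

29.0000


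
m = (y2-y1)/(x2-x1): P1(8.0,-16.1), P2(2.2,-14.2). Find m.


dy = -14.2 + 16.1 = 1.9
dx = 2.2 - 8.0 = -5.8
m = 1.9/(-5.8) = -0.3276

m = -0.3276


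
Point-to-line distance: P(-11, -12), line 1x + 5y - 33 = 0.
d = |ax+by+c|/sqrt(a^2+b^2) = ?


|1*(-11) + 5*(-12) - 33| = |-104| = 104
sqrt(1 + 25) = sqrt(26) = 5.0990
d = 104/sqrt(26) = 20.3961

20.3961


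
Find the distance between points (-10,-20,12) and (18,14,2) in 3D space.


dx=28, dy=34, dz=-10
d = sqrt(784+1156+100) = sqrt(2040) = 45.1664

45.1664


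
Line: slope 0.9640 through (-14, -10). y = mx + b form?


y + 10 = 0.9640(x + 14)
y = 0.9640x - 10 - 0.9640*(-14)
y = 0.9640x + 3.4960

y = 0.9640x + 3.4960


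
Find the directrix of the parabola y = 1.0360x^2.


a = 1.0360
1/(4a) = 0.2413
directrix: y = -0.2413 = -0.2413

y = -0.2413


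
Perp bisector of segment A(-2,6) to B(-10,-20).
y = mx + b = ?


Midpoint = (-6, -7)
Slope of AB = dy/dx = -26/(-8) = 3.2500
Perp slope = -dx/dy = -8/26 = -0.3077
b = My - (perp slope)*Mx = -7 + (-8*(-6))/(-26) = -7 - 1.8462 = -8.8462

y = -0.3077x - 8.8462


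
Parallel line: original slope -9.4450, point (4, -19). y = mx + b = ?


Parallel lines have equal slopes.
m2 = -9.4450
b2 = -19 + 9.4450*4 = 18.7800

y = -9.4450x + 18.7800
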